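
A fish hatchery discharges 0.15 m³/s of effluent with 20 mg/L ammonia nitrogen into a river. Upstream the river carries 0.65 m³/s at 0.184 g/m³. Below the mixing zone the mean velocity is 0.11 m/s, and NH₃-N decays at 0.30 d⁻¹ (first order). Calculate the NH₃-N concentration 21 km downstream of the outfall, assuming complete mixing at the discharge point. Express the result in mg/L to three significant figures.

2.01 mg/L

After complete mixing, C₀ = (0.15·20 + 0.65·0.184) / 0.8 = 3.9 mg/L.
Travel time t = 2.1e+04 m / 0.11 m/s = 1.909e+05 s = 2.21 d.
C = 3.9·exp(−0.30·2.21) = 3.9·0.5154 = 2.01 mg/L.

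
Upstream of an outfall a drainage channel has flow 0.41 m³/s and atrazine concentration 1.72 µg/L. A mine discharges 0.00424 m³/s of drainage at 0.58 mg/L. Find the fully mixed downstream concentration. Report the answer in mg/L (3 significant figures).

1.72 µg/L = 0.00172 mg/L.
By mass balance at complete mixing, C = (0.00424·0.58 + 0.41·0.00172) / (0.00424 + 0.41) = 0.003164/0.4142 = 0.007639 mg/L.

0.00764 mg/L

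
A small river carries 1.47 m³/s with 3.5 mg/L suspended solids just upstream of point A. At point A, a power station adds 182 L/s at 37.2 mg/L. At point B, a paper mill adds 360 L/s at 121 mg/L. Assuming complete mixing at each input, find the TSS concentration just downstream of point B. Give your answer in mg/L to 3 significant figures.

182 L/s = 0.182 m³/s.
After input A: C = (1.47·3.5 + 0.182·37.2) / 1.652 = 7.213 mg/L.
360 L/s = 0.36 m³/s.
After input B: C = (1.652·7.213 + 0.36·121) / 2.012 = 27.57 mg/L.

27.6 mg/L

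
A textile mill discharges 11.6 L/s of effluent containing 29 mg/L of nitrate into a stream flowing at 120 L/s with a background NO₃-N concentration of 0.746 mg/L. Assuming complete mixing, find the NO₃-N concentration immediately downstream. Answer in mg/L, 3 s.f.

11.6 L/s = 0.0116 m³/s.
120 L/s = 0.12 m³/s.
By mass balance at complete mixing, C = (0.0116·29 + 0.12·0.746) / (0.0116 + 0.12) = 0.4259/0.1316 = 3.236 mg/L.

3.24 mg/L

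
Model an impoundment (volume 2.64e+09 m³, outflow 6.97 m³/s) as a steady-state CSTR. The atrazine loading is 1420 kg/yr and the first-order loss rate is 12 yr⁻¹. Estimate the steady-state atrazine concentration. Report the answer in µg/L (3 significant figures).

0.0445 µg/L

Outflow Q = 6.97 m³/s × 3.156e+07 s/yr = 2.2e+08 m³/yr.
Steady-state CSTR mass balance: W = Q·C + k·V·C, so C = W/(Q + kV).
Q + kV = 2.2e+08 + 12·2.64e+09 = 3.19e+10 m³/yr.
C = 1420/3.19e+10 = 4.451e-08 kg/m³ = 4.451e-05 mg/L = 0.04451 µg/L.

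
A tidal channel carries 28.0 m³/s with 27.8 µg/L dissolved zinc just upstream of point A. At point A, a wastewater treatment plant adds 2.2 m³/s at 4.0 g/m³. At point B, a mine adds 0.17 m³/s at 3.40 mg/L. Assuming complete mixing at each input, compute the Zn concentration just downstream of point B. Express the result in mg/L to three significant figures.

27.8 µg/L = 0.0278 mg/L.
After input A: C = (28·0.0278 + 2.2·4) / 30.2 = 0.3172 mg/L.
After input B: C = (30.2·0.3172 + 0.17·3.4) / 30.37 = 0.3344 mg/L.

0.334 mg/L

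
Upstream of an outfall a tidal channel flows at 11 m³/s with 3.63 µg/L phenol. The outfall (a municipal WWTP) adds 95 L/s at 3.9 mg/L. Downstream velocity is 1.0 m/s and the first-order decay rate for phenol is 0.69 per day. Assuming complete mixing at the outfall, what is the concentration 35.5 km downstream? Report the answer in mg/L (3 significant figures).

0.0279 mg/L

95 L/s = 0.095 m³/s.
3.63 µg/L = 0.00363 mg/L.
After complete mixing, C₀ = (0.095·3.9 + 11·0.00363) / 11.1 = 0.03699 mg/L.
Travel time t = 3.55e+04 m / 1.0 m/s = 3.55e+04 s = 0.4109 d.
C = 0.03699·exp(−0.69·0.4109) = 0.03699·0.7531 = 0.02786 mg/L.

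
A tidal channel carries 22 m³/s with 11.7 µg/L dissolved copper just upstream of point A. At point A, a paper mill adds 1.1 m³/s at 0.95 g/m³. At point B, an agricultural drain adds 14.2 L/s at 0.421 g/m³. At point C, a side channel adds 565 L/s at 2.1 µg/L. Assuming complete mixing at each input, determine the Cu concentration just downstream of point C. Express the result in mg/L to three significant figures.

11.7 µg/L = 0.0117 mg/L.
After input A: C = (22·0.0117 + 1.1·0.95) / 23.1 = 0.05638 mg/L.
14.2 L/s = 0.0142 m³/s.
After input B: C = (23.1·0.05638 + 0.0142·0.421) / 23.11 = 0.0566 mg/L.
565 L/s = 0.565 m³/s.
2.1 µg/L = 0.0021 mg/L.
After input C: C = (23.11·0.0566 + 0.565·0.0021) / 23.68 = 0.0553 mg/L.

0.0553 mg/L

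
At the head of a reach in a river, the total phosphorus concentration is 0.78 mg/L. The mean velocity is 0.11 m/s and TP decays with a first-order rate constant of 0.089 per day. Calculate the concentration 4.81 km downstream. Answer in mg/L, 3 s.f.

0.746 mg/L

Travel time t = 4.81 km / 0.11 m/s = 4810/0.11 = 4.373e+04 s = 0.5061 d.
First-order decay: C = 0.78·exp(−0.089·0.5061) = 0.78·0.956 = 0.7456 mg/L.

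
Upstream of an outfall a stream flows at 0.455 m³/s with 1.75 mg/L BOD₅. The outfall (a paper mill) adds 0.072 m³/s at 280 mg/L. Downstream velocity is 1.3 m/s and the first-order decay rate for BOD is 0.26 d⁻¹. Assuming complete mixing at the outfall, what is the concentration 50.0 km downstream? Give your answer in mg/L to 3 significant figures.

After complete mixing, C₀ = (0.072·280 + 0.455·1.75) / 0.527 = 39.77 mg/L.
Travel time t = 5e+04 m / 1.3 m/s = 3.846e+04 s = 0.4452 d.
C = 39.77·exp(−0.26·0.4452) = 39.77·0.8907 = 35.42 mg/L.

35.4 mg/L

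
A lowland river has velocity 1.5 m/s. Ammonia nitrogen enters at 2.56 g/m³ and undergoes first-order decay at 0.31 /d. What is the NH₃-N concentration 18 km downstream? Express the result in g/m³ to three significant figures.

Travel time t = 18 km / 1.5 m/s = 1.8e+04/1.5 = 1.2e+04 s = 0.1389 d.
First-order decay: C = 2.56·exp(−0.31·0.1389) = 2.56·0.9579 = 2.452 g/m³.

2.45 g/m³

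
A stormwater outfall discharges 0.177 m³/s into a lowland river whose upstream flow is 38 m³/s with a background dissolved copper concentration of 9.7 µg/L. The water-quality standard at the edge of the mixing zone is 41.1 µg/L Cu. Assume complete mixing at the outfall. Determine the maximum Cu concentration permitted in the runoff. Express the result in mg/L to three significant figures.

9.7 µg/L = 0.0097 mg/L.
41.1 µg/L = 0.0411 mg/L.
Mass balance: 0.0411·38.18 = 0.177·Cₑ + 38·0.0097.
Cₑ = (1.569 − 0.3686) / 0.177 = 6.782 mg/L.

6.78 mg/L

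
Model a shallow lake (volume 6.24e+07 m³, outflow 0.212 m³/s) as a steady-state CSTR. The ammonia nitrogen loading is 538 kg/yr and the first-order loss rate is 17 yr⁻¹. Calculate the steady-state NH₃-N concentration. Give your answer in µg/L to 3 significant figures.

Outflow Q = 0.212 m³/s × 3.156e+07 s/yr = 6.69e+06 m³/yr.
Steady-state CSTR mass balance: W = Q·C + k·V·C, so C = W/(Q + kV).
Q + kV = 6.69e+06 + 17·6.24e+07 = 1.067e+09 m³/yr.
C = 538/1.067e+09 = 5.04e-07 kg/m³ = 0.000504 mg/L = 0.504 µg/L.

0.504 µg/L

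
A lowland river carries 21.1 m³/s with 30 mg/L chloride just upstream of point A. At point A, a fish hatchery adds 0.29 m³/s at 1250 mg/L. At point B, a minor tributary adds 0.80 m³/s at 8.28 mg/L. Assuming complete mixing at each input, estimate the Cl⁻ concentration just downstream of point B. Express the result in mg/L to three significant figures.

After input A: C = (21.1·30 + 0.29·1250) / 21.39 = 46.54 mg/L.
After input B: C = (21.39·46.54 + 0.8·8.28) / 22.19 = 45.16 mg/L.

45.2 mg/L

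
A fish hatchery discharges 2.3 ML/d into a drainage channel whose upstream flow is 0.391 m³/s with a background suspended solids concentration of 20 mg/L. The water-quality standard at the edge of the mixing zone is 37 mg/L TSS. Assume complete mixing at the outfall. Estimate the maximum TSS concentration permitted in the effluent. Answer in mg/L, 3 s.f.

2.3 ML/d = 0.02662 m³/s.
Mass balance: 37·0.4176 = 0.02662·Cₑ + 0.391·20.
Cₑ = (15.45 − 7.82) / 0.02662 = 286.7 mg/L.

287 mg/L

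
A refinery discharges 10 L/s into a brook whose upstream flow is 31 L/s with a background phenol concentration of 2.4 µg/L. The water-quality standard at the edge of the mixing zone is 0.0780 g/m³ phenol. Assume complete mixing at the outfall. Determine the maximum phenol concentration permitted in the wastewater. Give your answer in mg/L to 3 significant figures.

0.312 mg/L

10 L/s = 0.01 m³/s.
31 L/s = 0.031 m³/s.
2.4 µg/L = 0.0024 mg/L.
Mass balance: 0.078·0.041 = 0.01·Cₑ + 0.031·0.0024.
Cₑ = (0.003198 − 7.44e-05) / 0.01 = 0.3124 mg/L.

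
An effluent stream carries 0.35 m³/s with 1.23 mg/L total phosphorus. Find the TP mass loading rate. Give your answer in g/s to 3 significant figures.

Mass flux = Q·C = 0.35 m³/s × 1.23 g/m³ = 0.4305 g/s.

0.430 g/s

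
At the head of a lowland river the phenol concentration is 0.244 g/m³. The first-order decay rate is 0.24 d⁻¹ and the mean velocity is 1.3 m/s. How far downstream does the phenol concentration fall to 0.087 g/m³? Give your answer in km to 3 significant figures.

483 km

From C = C₀·e^(−kt), t = ln(C₀/C)/k = ln(0.244/0.087)/0.24 = 1.031/0.24 = 4.297 d.
Distance = v·t = 1.3 m/s × 3.713e+05 s = 4.826e+05 m = 482.6 km.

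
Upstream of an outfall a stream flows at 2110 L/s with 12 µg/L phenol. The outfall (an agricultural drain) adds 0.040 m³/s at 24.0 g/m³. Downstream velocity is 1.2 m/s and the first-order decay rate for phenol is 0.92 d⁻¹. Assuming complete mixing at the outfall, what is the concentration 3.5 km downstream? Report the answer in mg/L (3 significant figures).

0.444 mg/L

2110 L/s = 2.11 m³/s.
12 µg/L = 0.012 mg/L.
After complete mixing, C₀ = (0.04·24 + 2.11·0.012) / 2.15 = 0.4583 mg/L.
Travel time t = 3500 m / 1.2 m/s = 2917 s = 0.03376 d.
C = 0.4583·exp(−0.92·0.03376) = 0.4583·0.9694 = 0.4443 mg/L.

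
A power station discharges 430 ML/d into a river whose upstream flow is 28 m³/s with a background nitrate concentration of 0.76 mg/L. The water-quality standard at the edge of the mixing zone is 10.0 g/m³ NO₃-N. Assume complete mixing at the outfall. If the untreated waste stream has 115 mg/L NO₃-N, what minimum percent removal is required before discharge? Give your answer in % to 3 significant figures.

46.1 %

430 ML/d = 4.977 m³/s.
Mass balance: 10·32.98 = 4.977·Cₑ + 28·0.76.
Cₑ = (329.8 − 21.28) / 4.977 = 61.98 mg/L.
Required removal = 1 − 61.98/115 = 46.1 %.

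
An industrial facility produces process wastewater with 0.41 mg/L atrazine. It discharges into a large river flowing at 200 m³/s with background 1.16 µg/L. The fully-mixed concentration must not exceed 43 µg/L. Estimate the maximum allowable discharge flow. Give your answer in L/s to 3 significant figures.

22800 L/s

1.16 µg/L = 0.00116 mg/L.
43 µg/L = 0.043 mg/L.
Mass balance at complete mixing: C_std·(Q_w + Q_r) = Q_w·C_e + Q_r·C_b.
Rearranging, Q_w = Q_r·(C_std − C_b)/(C_e − C_std) = 200·(0.043 − 0.00116) / (0.41 − 0.043) = 22.8 m³/s.
= 2.28e+04 L/s.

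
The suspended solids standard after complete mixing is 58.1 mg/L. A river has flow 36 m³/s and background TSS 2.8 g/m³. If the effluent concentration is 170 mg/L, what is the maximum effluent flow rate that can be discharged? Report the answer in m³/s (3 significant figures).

17.8 m³/s

Mass balance at complete mixing: C_std·(Q_w + Q_r) = Q_w·C_e + Q_r·C_b.
Rearranging, Q_w = Q_r·(C_std − C_b)/(C_e − C_std) = 36·(58.1 − 2.8) / (170 − 58.1) = 17.79 m³/s.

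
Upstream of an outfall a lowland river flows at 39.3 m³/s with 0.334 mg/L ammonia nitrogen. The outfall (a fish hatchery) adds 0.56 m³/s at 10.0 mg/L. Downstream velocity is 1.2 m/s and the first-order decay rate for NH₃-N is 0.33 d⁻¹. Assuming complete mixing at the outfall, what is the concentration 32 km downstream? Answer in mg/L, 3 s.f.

After complete mixing, C₀ = (0.56·10 + 39.3·0.334) / 39.86 = 0.4698 mg/L.
Travel time t = 3.2e+04 m / 1.2 m/s = 2.667e+04 s = 0.3086 d.
C = 0.4698·exp(−0.33·0.3086) = 0.4698·0.9032 = 0.4243 mg/L.

0.424 mg/L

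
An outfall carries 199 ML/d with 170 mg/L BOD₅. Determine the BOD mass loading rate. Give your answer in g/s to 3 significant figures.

199 ML/d = 2.303 m³/s.
Mass flux = Q·C = 2.303 m³/s × 170 g/m³ = 391.6 g/s.

392 g/s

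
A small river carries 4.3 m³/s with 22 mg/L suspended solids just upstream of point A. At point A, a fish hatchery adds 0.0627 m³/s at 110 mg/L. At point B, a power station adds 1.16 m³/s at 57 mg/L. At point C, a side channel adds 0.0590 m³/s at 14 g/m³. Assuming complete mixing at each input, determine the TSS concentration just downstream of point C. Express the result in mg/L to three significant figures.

After input A: C = (4.3·22 + 0.0627·110) / 4.363 = 23.26 mg/L.
After input B: C = (4.363·23.26 + 1.16·57) / 5.523 = 30.35 mg/L.
After input C: C = (5.523·30.35 + 0.059·14) / 5.582 = 30.18 mg/L.

30.2 mg/L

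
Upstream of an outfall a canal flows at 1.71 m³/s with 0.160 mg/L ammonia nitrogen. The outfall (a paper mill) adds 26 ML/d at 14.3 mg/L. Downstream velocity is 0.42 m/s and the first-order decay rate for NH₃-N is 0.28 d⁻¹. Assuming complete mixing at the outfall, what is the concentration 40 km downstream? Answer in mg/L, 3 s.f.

26 ML/d = 0.3009 m³/s.
After complete mixing, C₀ = (0.3009·14.3 + 1.71·0.16) / 2.011 = 2.276 mg/L.
Travel time t = 4e+04 m / 0.42 m/s = 9.524e+04 s = 1.102 d.
C = 2.276·exp(−0.28·1.102) = 2.276·0.7344 = 1.672 mg/L.

1.67 mg/L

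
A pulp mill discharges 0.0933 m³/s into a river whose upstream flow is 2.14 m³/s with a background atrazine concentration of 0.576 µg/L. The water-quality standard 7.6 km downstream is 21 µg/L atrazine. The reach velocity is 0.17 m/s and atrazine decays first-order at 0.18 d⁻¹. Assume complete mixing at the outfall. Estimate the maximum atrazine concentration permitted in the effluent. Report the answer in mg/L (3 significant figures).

0.539 mg/L

0.576 µg/L = 0.000576 mg/L.
21 µg/L = 0.021 mg/L.
Travel time to the compliance point: t = 7600/0.17 = 4.471e+04 s = 0.5174 d; decay factor exp(−0.18·0.5174) = 0.9111.
So the concentration just after mixing may be at most 0.021/0.9111 = 0.02305 mg/L.
Mass balance: 0.02305·2.233 = 0.0933·Cₑ + 2.14·0.000576.
Cₑ = (0.05148 − 0.001233) / 0.0933 = 0.5385 mg/L.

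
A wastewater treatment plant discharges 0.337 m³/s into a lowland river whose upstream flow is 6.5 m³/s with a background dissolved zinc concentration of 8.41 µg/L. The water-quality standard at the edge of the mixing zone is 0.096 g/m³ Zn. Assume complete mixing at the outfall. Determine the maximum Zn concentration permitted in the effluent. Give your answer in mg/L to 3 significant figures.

1.79 mg/L

8.41 µg/L = 0.00841 mg/L.
Mass balance: 0.096·6.837 = 0.337·Cₑ + 6.5·0.00841.
Cₑ = (0.6564 − 0.05467) / 0.337 = 1.785 mg/L.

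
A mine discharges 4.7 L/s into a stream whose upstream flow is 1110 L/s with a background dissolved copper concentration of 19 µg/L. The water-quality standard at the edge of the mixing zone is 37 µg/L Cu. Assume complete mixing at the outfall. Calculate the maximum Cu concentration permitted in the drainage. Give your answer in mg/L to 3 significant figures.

4.29 mg/L

4.7 L/s = 0.0047 m³/s.
1110 L/s = 1.11 m³/s.
19 µg/L = 0.019 mg/L.
37 µg/L = 0.037 mg/L.
Mass balance: 0.037·1.115 = 0.0047·Cₑ + 1.11·0.019.
Cₑ = (0.04124 − 0.02109) / 0.0047 = 4.288 mg/L.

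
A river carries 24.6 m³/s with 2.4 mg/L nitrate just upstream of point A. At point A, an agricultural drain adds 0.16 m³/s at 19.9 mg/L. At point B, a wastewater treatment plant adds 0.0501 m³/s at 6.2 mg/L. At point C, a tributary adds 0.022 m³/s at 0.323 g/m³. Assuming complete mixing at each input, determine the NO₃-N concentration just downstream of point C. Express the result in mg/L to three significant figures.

2.52 mg/L

After input A: C = (24.6·2.4 + 0.16·19.9) / 24.76 = 2.513 mg/L.
After input B: C = (24.76·2.513 + 0.0501·6.2) / 24.81 = 2.521 mg/L.
After input C: C = (24.81·2.521 + 0.022·0.323) / 24.83 = 2.519 mg/L.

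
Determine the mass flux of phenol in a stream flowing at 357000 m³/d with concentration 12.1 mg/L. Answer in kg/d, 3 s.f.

357000 m³/d = 4.132 m³/s.
Mass flux = Q·C = 4.132 m³/s × 12.1 g/m³ = 50 g/s.
= 50 g/s × 86.4 = 4320 kg/d.

4320 kg/d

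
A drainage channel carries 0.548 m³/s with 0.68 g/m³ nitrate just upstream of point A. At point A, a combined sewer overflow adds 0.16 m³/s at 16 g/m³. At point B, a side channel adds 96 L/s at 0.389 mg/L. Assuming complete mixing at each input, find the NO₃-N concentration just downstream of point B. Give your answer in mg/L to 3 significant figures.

3.69 mg/L

After input A: C = (0.548·0.68 + 0.16·16) / 0.708 = 4.142 mg/L.
96 L/s = 0.096 m³/s.
After input B: C = (0.708·4.142 + 0.096·0.389) / 0.804 = 3.694 mg/L.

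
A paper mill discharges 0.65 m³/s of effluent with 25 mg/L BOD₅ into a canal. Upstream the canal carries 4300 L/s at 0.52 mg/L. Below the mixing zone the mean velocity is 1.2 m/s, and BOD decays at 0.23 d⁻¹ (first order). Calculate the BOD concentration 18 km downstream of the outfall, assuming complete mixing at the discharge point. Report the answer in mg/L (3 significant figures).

4300 L/s = 4.3 m³/s.
After complete mixing, C₀ = (0.65·25 + 4.3·0.52) / 4.95 = 3.735 mg/L.
Travel time t = 1.8e+04 m / 1.2 m/s = 1.5e+04 s = 0.1736 d.
C = 3.735·exp(−0.23·0.1736) = 3.735·0.9609 = 3.588 mg/L.

3.59 mg/L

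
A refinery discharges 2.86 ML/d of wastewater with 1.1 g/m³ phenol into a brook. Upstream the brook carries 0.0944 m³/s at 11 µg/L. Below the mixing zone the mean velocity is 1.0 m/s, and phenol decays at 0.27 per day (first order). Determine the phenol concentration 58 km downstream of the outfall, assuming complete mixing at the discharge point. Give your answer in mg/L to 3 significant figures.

0.245 mg/L

2.86 ML/d = 0.0331 m³/s.
11 µg/L = 0.011 mg/L.
After complete mixing, C₀ = (0.0331·1.1 + 0.0944·0.011) / 0.1275 = 0.2937 mg/L.
Travel time t = 5.8e+04 m / 1.0 m/s = 5.8e+04 s = 0.6713 d.
C = 0.2937·exp(−0.27·0.6713) = 0.2937·0.8342 = 0.245 mg/L.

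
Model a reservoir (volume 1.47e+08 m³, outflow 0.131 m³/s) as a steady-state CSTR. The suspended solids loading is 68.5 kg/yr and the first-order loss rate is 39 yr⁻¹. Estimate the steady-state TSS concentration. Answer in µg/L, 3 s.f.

Outflow Q = 0.131 m³/s × 3.156e+07 s/yr = 4.134e+06 m³/yr.
Steady-state CSTR mass balance: W = Q·C + k·V·C, so C = W/(Q + kV).
Q + kV = 4.134e+06 + 39·1.47e+08 = 5.737e+09 m³/yr.
C = 68.5/5.737e+09 = 1.194e-08 kg/m³ = 1.194e-05 mg/L = 0.01194 µg/L.

0.0119 µg/L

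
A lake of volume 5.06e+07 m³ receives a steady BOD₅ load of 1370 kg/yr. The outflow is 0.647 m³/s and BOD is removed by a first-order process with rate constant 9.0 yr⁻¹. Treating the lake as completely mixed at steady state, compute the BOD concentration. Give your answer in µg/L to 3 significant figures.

Outflow Q = 0.647 m³/s × 3.156e+07 s/yr = 2.042e+07 m³/yr.
Steady-state CSTR mass balance: W = Q·C + k·V·C, so C = W/(Q + kV).
Q + kV = 2.042e+07 + 9.0·5.06e+07 = 4.758e+08 m³/yr.
C = 1370/4.758e+08 = 2.879e-06 kg/m³ = 0.002879 mg/L = 2.879 µg/L.

2.88 µg/L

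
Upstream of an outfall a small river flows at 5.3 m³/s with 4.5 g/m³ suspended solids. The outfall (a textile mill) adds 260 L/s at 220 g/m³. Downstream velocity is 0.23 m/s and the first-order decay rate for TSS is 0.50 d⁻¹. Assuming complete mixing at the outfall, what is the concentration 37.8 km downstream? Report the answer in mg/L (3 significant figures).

5.63 mg/L

260 L/s = 0.26 m³/s.
After complete mixing, C₀ = (0.26·220 + 5.3·4.5) / 5.56 = 14.58 mg/L.
Travel time t = 3.78e+04 m / 0.23 m/s = 1.643e+05 s = 1.902 d.
C = 14.58·exp(−0.50·1.902) = 14.58·0.3863 = 5.632 mg/L.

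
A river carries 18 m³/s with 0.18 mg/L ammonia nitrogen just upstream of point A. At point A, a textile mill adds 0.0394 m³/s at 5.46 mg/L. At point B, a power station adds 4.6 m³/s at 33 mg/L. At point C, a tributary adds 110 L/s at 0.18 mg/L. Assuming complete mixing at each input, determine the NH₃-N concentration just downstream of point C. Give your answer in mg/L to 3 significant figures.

After input A: C = (18·0.18 + 0.0394·5.46) / 18.04 = 0.1915 mg/L.
After input B: C = (18.04·0.1915 + 4.6·33) / 22.64 = 6.858 mg/L.
110 L/s = 0.11 m³/s.
After input C: C = (22.64·6.858 + 0.11·0.18) / 22.75 = 6.825 mg/L.

6.83 mg/L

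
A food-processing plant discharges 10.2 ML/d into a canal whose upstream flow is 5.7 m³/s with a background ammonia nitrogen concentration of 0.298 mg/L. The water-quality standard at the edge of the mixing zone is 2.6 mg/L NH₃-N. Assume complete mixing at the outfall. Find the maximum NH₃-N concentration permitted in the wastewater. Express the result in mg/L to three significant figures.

10.2 ML/d = 0.1181 m³/s.
Mass balance: 2.6·5.818 = 0.1181·Cₑ + 5.7·0.298.
Cₑ = (15.13 − 1.699) / 0.1181 = 113.7 mg/L.

114 mg/L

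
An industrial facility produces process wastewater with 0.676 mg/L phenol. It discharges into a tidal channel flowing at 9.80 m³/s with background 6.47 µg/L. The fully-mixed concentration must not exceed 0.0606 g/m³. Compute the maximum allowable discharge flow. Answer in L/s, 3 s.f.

862 L/s

6.47 µg/L = 0.00647 mg/L.
Mass balance at complete mixing: C_std·(Q_w + Q_r) = Q_w·C_e + Q_r·C_b.
Rearranging, Q_w = Q_r·(C_std − C_b)/(C_e − C_std) = 9.80·(0.0606 − 0.00647) / (0.676 − 0.0606) = 0.862 m³/s.
= 862 L/s.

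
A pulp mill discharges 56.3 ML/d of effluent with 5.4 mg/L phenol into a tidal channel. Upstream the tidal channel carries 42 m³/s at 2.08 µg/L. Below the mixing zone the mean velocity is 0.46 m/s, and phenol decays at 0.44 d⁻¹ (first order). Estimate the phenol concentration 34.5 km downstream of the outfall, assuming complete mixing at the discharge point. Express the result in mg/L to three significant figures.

0.0577 mg/L

56.3 ML/d = 0.6516 m³/s.
2.08 µg/L = 0.00208 mg/L.
After complete mixing, C₀ = (0.6516·5.4 + 42·0.00208) / 42.65 = 0.08455 mg/L.
Travel time t = 3.45e+04 m / 0.46 m/s = 7.5e+04 s = 0.8681 d.
C = 0.08455·exp(−0.44·0.8681) = 0.08455·0.6825 = 0.05771 mg/L.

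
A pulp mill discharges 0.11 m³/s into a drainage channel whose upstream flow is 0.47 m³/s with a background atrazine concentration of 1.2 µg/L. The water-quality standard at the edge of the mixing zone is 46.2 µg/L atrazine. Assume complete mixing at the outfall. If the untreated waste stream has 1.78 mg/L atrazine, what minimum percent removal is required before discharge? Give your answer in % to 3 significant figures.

86.6 %

1.2 µg/L = 0.0012 mg/L.
46.2 µg/L = 0.0462 mg/L.
Mass balance: 0.0462·0.58 = 0.11·Cₑ + 0.47·0.0012.
Cₑ = (0.0268 − 0.000564) / 0.11 = 0.2385 mg/L.
Required removal = 1 − 0.2385/1.78 = 86.6 %.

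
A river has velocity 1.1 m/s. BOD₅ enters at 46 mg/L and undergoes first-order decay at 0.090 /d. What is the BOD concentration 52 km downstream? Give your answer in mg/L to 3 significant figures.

Travel time t = 52 km / 1.1 m/s = 5.2e+04/1.1 = 4.727e+04 s = 0.5471 d.
First-order decay: C = 46·exp(−0.090·0.5471) = 46·0.952 = 43.79 mg/L.

43.8 mg/L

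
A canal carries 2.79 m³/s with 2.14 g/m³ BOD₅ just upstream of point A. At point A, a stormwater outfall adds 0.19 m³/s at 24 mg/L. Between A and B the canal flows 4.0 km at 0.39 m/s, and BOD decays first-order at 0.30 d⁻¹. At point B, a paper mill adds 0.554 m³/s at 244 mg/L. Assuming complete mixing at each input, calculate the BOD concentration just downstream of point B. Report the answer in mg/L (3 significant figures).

41.1 mg/L

After input A: C = (2.79·2.14 + 0.19·24) / 2.98 = 3.534 mg/L.
Over the 4.0 km reach to input B (t = 1.026e+04 s = 0.1187 d), decay gives C = 3.534·exp(−0.30·0.1187) = 3.41 mg/L.
After input B: C = (2.98·3.41 + 0.554·244) / 3.534 = 41.13 mg/L.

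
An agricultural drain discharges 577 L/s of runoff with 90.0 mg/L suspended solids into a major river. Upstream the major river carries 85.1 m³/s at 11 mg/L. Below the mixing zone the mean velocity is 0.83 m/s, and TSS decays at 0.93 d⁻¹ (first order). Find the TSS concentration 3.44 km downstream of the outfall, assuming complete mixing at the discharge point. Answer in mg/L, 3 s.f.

577 L/s = 0.577 m³/s.
After complete mixing, C₀ = (0.577·90 + 85.1·11) / 85.68 = 11.53 mg/L.
Travel time t = 3440 m / 0.83 m/s = 4145 s = 0.04797 d.
C = 11.53·exp(−0.93·0.04797) = 11.53·0.9564 = 11.03 mg/L.

11.0 mg/L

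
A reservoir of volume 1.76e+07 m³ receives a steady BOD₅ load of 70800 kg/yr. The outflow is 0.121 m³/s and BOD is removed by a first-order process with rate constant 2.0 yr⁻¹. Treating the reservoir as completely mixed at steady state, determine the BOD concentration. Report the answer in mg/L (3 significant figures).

Outflow Q = 0.121 m³/s × 3.156e+07 s/yr = 3.818e+06 m³/yr.
Steady-state CSTR mass balance: W = Q·C + k·V·C, so C = W/(Q + kV).
Q + kV = 3.818e+06 + 2.0·1.76e+07 = 3.902e+07 m³/yr.
C = 70800/3.902e+07 = 0.001815 kg/m³ = 1.815 mg/L.

1.81 mg/L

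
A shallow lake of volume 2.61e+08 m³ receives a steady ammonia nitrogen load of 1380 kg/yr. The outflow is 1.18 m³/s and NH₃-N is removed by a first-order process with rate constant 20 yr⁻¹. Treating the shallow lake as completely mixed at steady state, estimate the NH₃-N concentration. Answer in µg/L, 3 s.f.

Outflow Q = 1.18 m³/s × 3.156e+07 s/yr = 3.724e+07 m³/yr.
Steady-state CSTR mass balance: W = Q·C + k·V·C, so C = W/(Q + kV).
Q + kV = 3.724e+07 + 20·2.61e+08 = 5.257e+09 m³/yr.
C = 1380/5.257e+09 = 2.625e-07 kg/m³ = 0.0002625 mg/L = 0.2625 µg/L.

0.262 µg/L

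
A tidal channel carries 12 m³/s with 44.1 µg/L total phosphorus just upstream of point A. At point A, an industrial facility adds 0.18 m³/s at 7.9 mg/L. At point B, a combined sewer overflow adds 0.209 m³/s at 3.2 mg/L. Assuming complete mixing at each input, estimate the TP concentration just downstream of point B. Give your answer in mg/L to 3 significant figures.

44.1 µg/L = 0.0441 mg/L.
After input A: C = (12·0.0441 + 0.18·7.9) / 12.18 = 0.1602 mg/L.
After input B: C = (12.18·0.1602 + 0.209·3.2) / 12.39 = 0.2115 mg/L.

0.211 mg/L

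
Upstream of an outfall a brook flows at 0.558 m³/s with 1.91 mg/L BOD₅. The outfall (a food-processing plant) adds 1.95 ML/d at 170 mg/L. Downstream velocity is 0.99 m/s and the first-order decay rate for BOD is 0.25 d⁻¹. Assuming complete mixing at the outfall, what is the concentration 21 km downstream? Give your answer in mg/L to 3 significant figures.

1.95 ML/d = 0.02257 m³/s.
After complete mixing, C₀ = (0.02257·170 + 0.558·1.91) / 0.5806 = 8.444 mg/L.
Travel time t = 2.1e+04 m / 0.99 m/s = 2.121e+04 s = 0.2455 d.
C = 8.444·exp(−0.25·0.2455) = 8.444·0.9405 = 7.942 mg/L.

7.94 mg/L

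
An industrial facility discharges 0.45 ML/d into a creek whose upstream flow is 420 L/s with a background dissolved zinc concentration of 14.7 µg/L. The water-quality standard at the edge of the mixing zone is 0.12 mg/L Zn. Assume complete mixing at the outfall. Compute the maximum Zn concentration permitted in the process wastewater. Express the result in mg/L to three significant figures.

0.45 ML/d = 0.005208 m³/s.
420 L/s = 0.42 m³/s.
14.7 µg/L = 0.0147 mg/L.
Mass balance: 0.12·0.4252 = 0.005208·Cₑ + 0.42·0.0147.
Cₑ = (0.05102 − 0.006174) / 0.005208 = 8.611 mg/L.

8.61 mg/L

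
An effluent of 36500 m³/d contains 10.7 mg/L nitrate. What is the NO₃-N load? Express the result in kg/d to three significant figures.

36500 m³/d = 0.4225 m³/s.
Mass flux = Q·C = 0.4225 m³/s × 10.7 g/m³ = 4.52 g/s.
= 4.52 g/s × 86.4 = 390.5 kg/d.

391 kg/d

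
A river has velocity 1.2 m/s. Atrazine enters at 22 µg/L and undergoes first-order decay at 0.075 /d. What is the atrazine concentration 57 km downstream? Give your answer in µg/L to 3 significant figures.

Travel time t = 57 km / 1.2 m/s = 5.7e+04/1.2 = 4.75e+04 s = 0.5498 d.
First-order decay: C = 22·exp(−0.075·0.5498) = 22·0.9596 = 21.11 µg/L.

21.1 µg/L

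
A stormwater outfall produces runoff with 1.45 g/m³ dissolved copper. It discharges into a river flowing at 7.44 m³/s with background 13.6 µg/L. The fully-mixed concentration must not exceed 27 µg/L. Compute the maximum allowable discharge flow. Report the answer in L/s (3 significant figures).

13.6 µg/L = 0.0136 mg/L.
27 µg/L = 0.027 mg/L.
Mass balance at complete mixing: C_std·(Q_w + Q_r) = Q_w·C_e + Q_r·C_b.
Rearranging, Q_w = Q_r·(C_std − C_b)/(C_e − C_std) = 7.44·(0.027 − 0.0136) / (1.45 − 0.027) = 0.07006 m³/s.
= 70.06 L/s.

70.1 L/s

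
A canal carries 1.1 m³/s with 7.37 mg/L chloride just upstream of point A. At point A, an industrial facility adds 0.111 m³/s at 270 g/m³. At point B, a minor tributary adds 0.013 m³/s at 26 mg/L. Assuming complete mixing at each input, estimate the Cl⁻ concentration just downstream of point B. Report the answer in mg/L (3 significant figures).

31.4 mg/L

After input A: C = (1.1·7.37 + 0.111·270) / 1.211 = 31.44 mg/L.
After input B: C = (1.211·31.44 + 0.013·26) / 1.224 = 31.38 mg/L.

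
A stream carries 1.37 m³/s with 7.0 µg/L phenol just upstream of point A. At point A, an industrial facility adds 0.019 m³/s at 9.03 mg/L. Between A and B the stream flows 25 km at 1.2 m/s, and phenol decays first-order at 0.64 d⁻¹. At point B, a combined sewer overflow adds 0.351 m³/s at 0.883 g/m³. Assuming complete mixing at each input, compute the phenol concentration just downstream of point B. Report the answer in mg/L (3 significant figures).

7.0 µg/L = 0.007 mg/L.
After input A: C = (1.37·0.007 + 0.019·9.03) / 1.389 = 0.1304 mg/L.
Over the 25 km reach to input B (t = 2.083e+04 s = 0.2411 d), decay gives C = 0.1304·exp(−0.64·0.2411) = 0.1118 mg/L.
After input B: C = (1.389·0.1118 + 0.351·0.883) / 1.74 = 0.2673 mg/L.

0.267 mg/L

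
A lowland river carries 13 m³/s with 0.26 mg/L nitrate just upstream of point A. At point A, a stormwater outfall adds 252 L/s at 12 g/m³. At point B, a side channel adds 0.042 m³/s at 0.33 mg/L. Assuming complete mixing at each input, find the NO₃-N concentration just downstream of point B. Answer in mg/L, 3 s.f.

0.483 mg/L

252 L/s = 0.252 m³/s.
After input A: C = (13·0.26 + 0.252·12) / 13.25 = 0.4832 mg/L.
After input B: C = (13.25·0.4832 + 0.042·0.33) / 13.29 = 0.4828 mg/L.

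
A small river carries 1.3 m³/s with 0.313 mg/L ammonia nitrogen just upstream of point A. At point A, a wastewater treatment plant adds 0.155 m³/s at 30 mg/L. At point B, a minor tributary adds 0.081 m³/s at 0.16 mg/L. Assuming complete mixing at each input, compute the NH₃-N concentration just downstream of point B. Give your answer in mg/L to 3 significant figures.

After input A: C = (1.3·0.313 + 0.155·30) / 1.455 = 3.476 mg/L.
After input B: C = (1.455·3.476 + 0.081·0.16) / 1.536 = 3.301 mg/L.

3.30 mg/L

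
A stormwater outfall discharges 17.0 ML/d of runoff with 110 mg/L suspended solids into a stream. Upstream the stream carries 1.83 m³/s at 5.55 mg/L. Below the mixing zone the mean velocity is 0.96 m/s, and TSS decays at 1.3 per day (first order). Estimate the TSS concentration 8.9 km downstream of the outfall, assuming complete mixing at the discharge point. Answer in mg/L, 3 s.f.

13.6 mg/L

17.0 ML/d = 0.1968 m³/s.
After complete mixing, C₀ = (0.1968·110 + 1.83·5.55) / 2.027 = 15.69 mg/L.
Travel time t = 8900 m / 0.96 m/s = 9271 s = 0.1073 d.
C = 15.69·exp(−1.3·0.1073) = 15.69·0.8698 = 13.65 mg/L.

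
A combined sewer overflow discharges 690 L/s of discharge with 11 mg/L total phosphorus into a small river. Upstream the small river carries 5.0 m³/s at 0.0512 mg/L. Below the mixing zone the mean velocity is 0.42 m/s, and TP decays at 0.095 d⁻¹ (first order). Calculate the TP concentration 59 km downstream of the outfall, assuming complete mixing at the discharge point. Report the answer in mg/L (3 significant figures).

1.18 mg/L

690 L/s = 0.69 m³/s.
After complete mixing, C₀ = (0.69·11 + 5·0.0512) / 5.69 = 1.379 mg/L.
Travel time t = 5.9e+04 m / 0.42 m/s = 1.405e+05 s = 1.626 d.
C = 1.379·exp(−0.095·1.626) = 1.379·0.8569 = 1.182 mg/L.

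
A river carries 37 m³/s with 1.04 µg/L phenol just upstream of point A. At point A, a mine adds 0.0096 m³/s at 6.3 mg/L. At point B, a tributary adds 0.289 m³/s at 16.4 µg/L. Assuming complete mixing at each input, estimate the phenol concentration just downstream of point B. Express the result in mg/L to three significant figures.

1.04 µg/L = 0.00104 mg/L.
After input A: C = (37·0.00104 + 0.0096·6.3) / 37.01 = 0.002674 mg/L.
16.4 µg/L = 0.0164 mg/L.
After input B: C = (37.01·0.002674 + 0.289·0.0164) / 37.3 = 0.00278 mg/L.

0.00278 mg/L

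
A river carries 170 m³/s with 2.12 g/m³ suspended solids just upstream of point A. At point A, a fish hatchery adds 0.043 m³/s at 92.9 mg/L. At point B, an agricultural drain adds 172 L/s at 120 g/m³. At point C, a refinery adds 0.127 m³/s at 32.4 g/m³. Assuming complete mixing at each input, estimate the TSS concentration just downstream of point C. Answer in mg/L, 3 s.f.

After input A: C = (170·2.12 + 0.043·92.9) / 170 = 2.143 mg/L.
172 L/s = 0.172 m³/s.
After input B: C = (170·2.143 + 0.172·120) / 170.2 = 2.262 mg/L.
After input C: C = (170.2·2.262 + 0.127·32.4) / 170.3 = 2.285 mg/L.

2.28 mg/L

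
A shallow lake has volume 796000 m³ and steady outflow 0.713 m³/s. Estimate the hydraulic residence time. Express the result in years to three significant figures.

0.0354 yr

Q = 0.713 m³/s × 3.156e+07 s/yr = 2.25e+07 m³/yr.
Hydraulic residence time τ = V/Q = 796000/2.25e+07 = 0.03538 yr.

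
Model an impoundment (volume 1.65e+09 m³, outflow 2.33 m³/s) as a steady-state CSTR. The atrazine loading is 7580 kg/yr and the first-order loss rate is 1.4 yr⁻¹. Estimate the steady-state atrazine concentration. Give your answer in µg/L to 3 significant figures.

3.18 µg/L

Outflow Q = 2.33 m³/s × 3.156e+07 s/yr = 7.353e+07 m³/yr.
Steady-state CSTR mass balance: W = Q·C + k·V·C, so C = W/(Q + kV).
Q + kV = 7.353e+07 + 1.4·1.65e+09 = 2.384e+09 m³/yr.
C = 7580/2.384e+09 = 3.18e-06 kg/m³ = 0.00318 mg/L = 3.18 µg/L.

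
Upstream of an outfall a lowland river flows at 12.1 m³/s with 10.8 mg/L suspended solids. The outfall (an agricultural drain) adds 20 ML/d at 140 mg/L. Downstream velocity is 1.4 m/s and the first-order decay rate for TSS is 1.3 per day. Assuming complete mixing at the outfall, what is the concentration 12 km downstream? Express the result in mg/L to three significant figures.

20 ML/d = 0.2315 m³/s.
After complete mixing, C₀ = (0.2315·140 + 12.1·10.8) / 12.33 = 13.23 mg/L.
Travel time t = 1.2e+04 m / 1.4 m/s = 8571 s = 0.09921 d.
C = 13.23·exp(−1.3·0.09921) = 13.23·0.879 = 11.63 mg/L.

11.6 mg/L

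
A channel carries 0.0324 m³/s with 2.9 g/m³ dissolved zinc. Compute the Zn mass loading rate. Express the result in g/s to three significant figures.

0.0940 g/s

Mass flux = Q·C = 0.0324 m³/s × 2.9 g/m³ = 0.09396 g/s.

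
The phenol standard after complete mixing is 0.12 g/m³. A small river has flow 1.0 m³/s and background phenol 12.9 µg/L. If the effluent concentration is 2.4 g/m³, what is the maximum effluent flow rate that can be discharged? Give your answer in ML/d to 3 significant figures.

12.9 µg/L = 0.0129 mg/L.
Mass balance at complete mixing: C_std·(Q_w + Q_r) = Q_w·C_e + Q_r·C_b.
Rearranging, Q_w = Q_r·(C_std − C_b)/(C_e − C_std) = 1.0·(0.12 − 0.0129) / (2.4 − 0.12) = 0.04697 m³/s.
= 4.059 ML/d.

4.06 ML/d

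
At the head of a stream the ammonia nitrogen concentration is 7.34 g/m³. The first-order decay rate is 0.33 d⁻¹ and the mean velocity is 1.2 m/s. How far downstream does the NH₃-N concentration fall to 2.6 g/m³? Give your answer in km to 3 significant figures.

326 km

From C = C₀·e^(−kt), t = ln(C₀/C)/k = ln(7.34/2.6)/0.33 = 1.038/0.33 = 3.145 d.
Distance = v·t = 1.2 m/s × 2.717e+05 s = 3.261e+05 m = 326.1 km.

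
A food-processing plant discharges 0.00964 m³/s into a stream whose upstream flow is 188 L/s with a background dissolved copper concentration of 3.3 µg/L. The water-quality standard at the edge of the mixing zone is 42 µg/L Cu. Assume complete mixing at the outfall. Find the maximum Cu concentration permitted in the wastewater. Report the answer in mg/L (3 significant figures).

188 L/s = 0.188 m³/s.
3.3 µg/L = 0.0033 mg/L.
42 µg/L = 0.042 mg/L.
Mass balance: 0.042·0.1976 = 0.00964·Cₑ + 0.188·0.0033.
Cₑ = (0.008301 − 0.0006204) / 0.00964 = 0.7967 mg/L.

0.797 mg/L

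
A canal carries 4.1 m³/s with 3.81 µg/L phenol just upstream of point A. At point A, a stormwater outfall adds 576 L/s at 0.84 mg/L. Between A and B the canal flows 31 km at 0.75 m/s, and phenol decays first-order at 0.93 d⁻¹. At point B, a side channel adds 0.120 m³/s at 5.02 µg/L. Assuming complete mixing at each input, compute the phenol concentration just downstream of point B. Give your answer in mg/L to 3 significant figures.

0.0669 mg/L

3.81 µg/L = 0.00381 mg/L.
576 L/s = 0.576 m³/s.
After input A: C = (4.1·0.00381 + 0.576·0.84) / 4.676 = 0.1068 mg/L.
Over the 31 km reach to input B (t = 4.133e+04 s = 0.4784 d), decay gives C = 0.1068·exp(−0.93·0.4784) = 0.06846 mg/L.
5.02 µg/L = 0.00502 mg/L.
After input B: C = (4.676·0.06846 + 0.12·0.00502) / 4.796 = 0.06687 mg/L.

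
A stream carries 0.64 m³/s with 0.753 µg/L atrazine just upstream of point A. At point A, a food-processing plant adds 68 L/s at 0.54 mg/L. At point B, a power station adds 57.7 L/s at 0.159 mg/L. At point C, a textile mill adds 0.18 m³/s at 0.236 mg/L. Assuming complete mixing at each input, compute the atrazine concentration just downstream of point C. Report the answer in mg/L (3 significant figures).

0.753 µg/L = 0.000753 mg/L.
68 L/s = 0.068 m³/s.
After input A: C = (0.64·0.000753 + 0.068·0.54) / 0.708 = 0.05255 mg/L.
57.7 L/s = 0.0577 m³/s.
After input B: C = (0.708·0.05255 + 0.0577·0.159) / 0.7657 = 0.06057 mg/L.
After input C: C = (0.7657·0.06057 + 0.18·0.236) / 0.9457 = 0.09396 mg/L.

0.0940 mg/L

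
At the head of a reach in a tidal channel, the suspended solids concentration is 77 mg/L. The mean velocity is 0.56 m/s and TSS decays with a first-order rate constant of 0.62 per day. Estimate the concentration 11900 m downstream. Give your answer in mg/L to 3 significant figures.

Travel time t = 11900 m / 0.56 m/s = 1.19e+04/0.56 = 2.125e+04 s = 0.2459 d.
First-order decay: C = 77·exp(−0.62·0.2459) = 77·0.8586 = 66.11 mg/L.

66.1 mg/L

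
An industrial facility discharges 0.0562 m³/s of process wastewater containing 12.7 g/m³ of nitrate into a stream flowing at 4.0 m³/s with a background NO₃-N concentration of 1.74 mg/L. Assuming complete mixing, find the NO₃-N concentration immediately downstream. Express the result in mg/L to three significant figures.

1.89 mg/L

Conservation of mass across the mixing zone: C = (0.0562·12.7 + 4·1.74) / (0.0562 + 4) = 7.674/4.056 = 1.892 mg/L.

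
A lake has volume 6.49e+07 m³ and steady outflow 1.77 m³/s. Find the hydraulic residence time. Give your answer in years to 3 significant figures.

Q = 1.77 m³/s × 3.156e+07 s/yr = 5.586e+07 m³/yr.
Hydraulic residence time τ = V/Q = 6.49e+07/5.586e+07 = 1.162 yr.

1.16 yr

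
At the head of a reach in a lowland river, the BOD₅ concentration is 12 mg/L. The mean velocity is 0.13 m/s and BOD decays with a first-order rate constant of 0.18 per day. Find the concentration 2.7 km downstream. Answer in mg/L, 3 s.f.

11.5 mg/L

Travel time t = 2.7 km / 0.13 m/s = 2700/0.13 = 2.077e+04 s = 0.2404 d.
First-order decay: C = 12·exp(−0.18·0.2404) = 12·0.9577 = 11.49 mg/L.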